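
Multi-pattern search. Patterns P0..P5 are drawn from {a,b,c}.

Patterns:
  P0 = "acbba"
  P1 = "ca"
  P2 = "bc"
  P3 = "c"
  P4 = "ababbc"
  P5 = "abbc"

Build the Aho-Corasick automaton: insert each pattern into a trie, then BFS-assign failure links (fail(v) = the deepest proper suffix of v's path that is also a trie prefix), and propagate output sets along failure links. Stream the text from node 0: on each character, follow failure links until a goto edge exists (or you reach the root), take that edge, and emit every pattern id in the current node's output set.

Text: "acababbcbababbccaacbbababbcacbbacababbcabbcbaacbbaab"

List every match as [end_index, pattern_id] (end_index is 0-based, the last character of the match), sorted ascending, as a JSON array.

Build:
Trie nodes:
  0='ε' goto a→1 b→8 c→6
  1='a' goto b→10 c→2
  2='ac' goto b→3
  3='acb' goto b→4
  4='acbb' goto a→5
  5='acbba' goto ·  [P0 ends]
  6='c' goto a→7  [P3 ends]
  7='ca' goto ·  [P1 ends]
  8='b' goto c→9
  9='bc' goto ·  [P2 ends]
  10='ab' goto a→11 b→15
  11='aba' goto b→12
  12='abab' goto b→13
  13='ababb' goto c→14
  14='ababbc' goto ·  [P4 ends]
  15='abb' goto c→16
  16='abbc' goto ·  [P5 ends]

BFS fail/out derivation:
  fail(1) 'a': from fail(0)=0 chase 'a': 0 ⇒ 0;  out=∅∪out(0)=∅
  fail(6) 'c': from fail(0)=0 chase 'c': 0 ⇒ 0;  out={3}∪out(0)={3}
  fail(8) 'b': from fail(0)=0 chase 'b': 0 ⇒ 0;  out=∅∪out(0)=∅
  fail(2) 'ac': from fail(1)=0 chase 'c': 0 ⇒ 6;  out=∅∪out(6)={3}
  fail(7) 'ca': from fail(6)=0 chase 'a': 0 ⇒ 1;  out={1}∪out(1)={1}
  fail(9) 'bc': from fail(8)=0 chase 'c': 0 ⇒ 6;  out={2}∪out(6)={2,3}
  fail(10) 'ab': from fail(1)=0 chase 'b': 0 ⇒ 8;  out=∅∪out(8)=∅
  fail(3) 'acb': from fail(2)=6 chase 'b': 6→0 ⇒ 8;  out=∅∪out(8)=∅
  fail(11) 'aba': from fail(10)=8 chase 'a': 8→0 ⇒ 1;  out=∅∪out(1)=∅
  fail(15) 'abb': from fail(10)=8 chase 'b': 8→0 ⇒ 8;  out=∅∪out(8)=∅
  fail(4) 'acbb': from fail(3)=8 chase 'b': 8→0 ⇒ 8;  out=∅∪out(8)=∅
  fail(12) 'abab': from fail(11)=1 chase 'b': 1 ⇒ 10;  out=∅∪out(10)=∅
  fail(16) 'abbc': from fail(15)=8 chase 'c': 8 ⇒ 9;  out={5}∪out(9)={2,3,5}
  fail(5) 'acbba': from fail(4)=8 chase 'a': 8→0 ⇒ 1;  out={0}∪out(1)={0}
  fail(13) 'ababb': from fail(12)=10 chase 'b': 10 ⇒ 15;  out=∅∪out(15)=∅
  fail(14) 'ababbc': from fail(13)=15 chase 'c': 15 ⇒ 16;  out={4}∪out(16)={2,3,4,5}

Scan:
i=0 'a': node 0→1
i=1 'c': node 1→2  emit P3@[1:1]
i=2 'a': node 2→7 (via fail)  emit P1@[1:2]
i=3 'b': node 7→10 (via fail)
i=4 'a': node 10→11
i=5 'b': node 11→12
i=6 'b': node 12→13
i=7 'c': node 13→14  emit P2@[6:7],P3@[7:7],P4@[2:7],P5@[4:7]
i=8 'b': node 14→8 (via fail)
i=9 'a': node 8→1 (via fail)
i=10 'b': node 1→10
i=11 'a': node 10→11
i=12 'b': node 11→12
i=13 'b': node 12→13
i=14 'c': node 13→14  emit P2@[13:14],P3@[14:14],P4@[9:14],P5@[11:14]
i=15 'c': node 14→6 (via fail)  emit P3@[15:15]
i=16 'a': node 6→7  emit P1@[15:16]
i=17 'a': node 7→1 (via fail)
i=18 'c': node 1→2  emit P3@[18:18]
i=19 'b': node 2→3
i=20 'b': node 3→4
i=21 'a': node 4→5  emit P0@[17:21]
i=22 'b': node 5→10 (via fail)
i=23 'a': node 10→11
i=24 'b': node 11→12
i=25 'b': node 12→13
i=26 'c': node 13→14  emit P2@[25:26],P3@[26:26],P4@[21:26],P5@[23:26]
i=27 'a': node 14→7 (via fail)  emit P1@[26:27]
i=28 'c': node 7→2 (via fail)  emit P3@[28:28]
i=29 'b': node 2→3
i=30 'b': node 3→4
i=31 'a': node 4→5  emit P0@[27:31]
i=32 'c': node 5→2 (via fail)  emit P3@[32:32]
i=33 'a': node 2→7 (via fail)  emit P1@[32:33]
i=34 'b': node 7→10 (via fail)
i=35 'a': node 10→11
i=36 'b': node 11→12
i=37 'b': node 12→13
i=38 'c': node 13→14  emit P2@[37:38],P3@[38:38],P4@[33:38],P5@[35:38]
i=39 'a': node 14→7 (via fail)  emit P1@[38:39]
i=40 'b': node 7→10 (via fail)
i=41 'b': node 10→15
i=42 'c': node 15→16  emit P2@[41:42],P3@[42:42],P5@[39:42]
i=43 'b': node 16→8 (via fail)
i=44 'a': node 8→1 (via fail)
i=45 'a': node 1→1 (via fail)
i=46 'c': node 1→2  emit P3@[46:46]
i=47 'b': node 2→3
i=48 'b': node 3→4
i=49 'a': node 4→5  emit P0@[45:49]
i=50 'a': node 5→1 (via fail)
i=51 'b': node 1→10

Result: [[1,3],[2,1],[7,2],[7,3],[7,4],[7,5],[14,2],[14,3],[14,4],[14,5],[15,3],[16,1],[18,3],[21,0],[26,2],[26,3],[26,4],[26,5],[27,1],[28,3],[31,0],[32,3],[33,1],[38,2],[38,3],[38,4],[38,5],[39,1],[42,2],[42,3],[42,5],[46,3],[49,0]]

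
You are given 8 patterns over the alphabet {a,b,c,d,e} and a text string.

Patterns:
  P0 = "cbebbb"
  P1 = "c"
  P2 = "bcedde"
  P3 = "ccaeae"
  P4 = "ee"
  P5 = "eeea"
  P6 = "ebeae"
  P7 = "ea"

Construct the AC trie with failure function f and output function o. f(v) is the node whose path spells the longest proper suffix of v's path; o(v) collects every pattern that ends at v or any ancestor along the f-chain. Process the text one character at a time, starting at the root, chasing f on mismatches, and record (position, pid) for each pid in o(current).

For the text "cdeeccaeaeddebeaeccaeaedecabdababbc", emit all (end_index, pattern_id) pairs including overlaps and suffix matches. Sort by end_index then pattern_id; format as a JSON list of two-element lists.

Build automaton:
Trie (insert patterns):
  n0 'ε': b→7 c→1 e→18
  n1 'c': b→2 c→13  ←P1
  n2 'cb': e→3
  n3 'cbe': b→4
  n4 'cbeb': b→5
  n5 'cbebb': b→6
  n6 'cbebbb': ·  ←P0
  n7 'b': c→8
  n8 'bc': e→9
  n9 'bce': d→10
  n10 'bced': d→11
  n11 'bcedd': e→12
  n12 'bcedde': ·  ←P2
  n13 'cc': a→14
  n14 'cca': e→15
  n15 'ccae': a→16
  n16 'ccaea': e→17
  n17 'ccaeae': ·  ←P3
  n18 'e': a→26 b→22 e→19
  n19 'ee': e→20  ←P4
  n20 'eee': a→21
  n21 'eeea': ·  ←P5
  n22 'eb': e→23
  n23 'ebe': a→24
  n24 'ebea': e→25
  n25 'ebeae': ·  ←P6
  n26 'ea': ·  ←P7

Failure links (BFS by depth):
  n1('c'): parent n0 fail=0; on 'c' 0 → fail=0;  out {1}∪∅={1}
  n7('b'): parent n0 fail=0; on 'b' 0 → fail=0;  out ∅∪∅=∅
  n18('e'): parent n0 fail=0; on 'e' 0 → fail=0;  out ∅∪∅=∅
  n2('cb'): parent n1 fail=0; on 'b' 0 → fail=7;  out ∅∪∅=∅
  n8('bc'): parent n7 fail=0; on 'c' 0 → fail=1;  out ∅∪{1}={1}
  n13('cc'): parent n1 fail=0; on 'c' 0 → fail=1;  out ∅∪{1}={1}
  n19('ee'): parent n18 fail=0; on 'e' 0 → fail=18;  out {4}∪∅={4}
  n22('eb'): parent n18 fail=0; on 'b' 0 → fail=7;  out ∅∪∅=∅
  n26('ea'): parent n18 fail=0; on 'a' 0 → fail=0;  out {7}∪∅={7}
  n3('cbe'): parent n2 fail=7; on 'e' 7→0 → fail=18;  out ∅∪∅=∅
  n9('bce'): parent n8 fail=1; on 'e' 1→0 → fail=18;  out ∅∪∅=∅
  n14('cca'): parent n13 fail=1; on 'a' 1→0 → fail=0;  out ∅∪∅=∅
  n20('eee'): parent n19 fail=18; on 'e' 18 → fail=19;  out ∅∪{4}={4}
  n23('ebe'): parent n22 fail=7; on 'e' 7→0 → fail=18;  out ∅∪∅=∅
  n4('cbeb'): parent n3 fail=18; on 'b' 18 → fail=22;  out ∅∪∅=∅
  n10('bced'): parent n9 fail=18; on 'd' 18→0 → fail=0;  out ∅∪∅=∅
  n15('ccae'): parent n14 fail=0; on 'e' 0 → fail=18;  out ∅∪∅=∅
  n21('eeea'): parent n20 fail=19; on 'a' 19→18 → fail=26;  out {5}∪{7}={5,7}
  n24('ebea'): parent n23 fail=18; on 'a' 18 → fail=26;  out ∅∪{7}={7}
  n5('cbebb'): parent n4 fail=22; on 'b' 22→7→0 → fail=7;  out ∅∪∅=∅
  n11('bcedd'): parent n10 fail=0; on 'd' 0 → fail=0;  out ∅∪∅=∅
  n16('ccaea'): parent n15 fail=18; on 'a' 18 → fail=26;  out ∅∪{7}={7}
  n25('ebeae'): parent n24 fail=26; on 'e' 26→0 → fail=18;  out {6}∪∅={6}
  n6('cbebbb'): parent n5 fail=7; on 'b' 7→0 → fail=7;  out {0}∪∅={0}
  n12('bcedde'): parent n11 fail=0; on 'e' 0 → fail=18;  out {2}∪∅={2}
  n17('ccaeae'): parent n16 fail=26; on 'e' 26→0 → fail=18;  out {3}∪∅={3}

Scan:
i=0 'c': node 0→1  emit P1@[0:0]
i=1 'd': node 1→0 (fail-walked)
i=2 'e': node 0→18
i=3 'e': node 18→19  emit P4@[2:3]
i=4 'c': node 19→1 (fail-walked)  emit P1@[4:4]
i=5 'c': node 1→13  emit P1@[5:5]
i=6 'a': node 13→14
i=7 'e': node 14→15
i=8 'a': node 15→16  emit P7@[7:8]
i=9 'e': node 16→17  emit P3@[4:9]
i=10 'd': node 17→0 (fail-walked)
i=11 'd': node 0→0
i=12 'e': node 0→18
i=13 'b': node 18→22
i=14 'e': node 22→23
i=15 'a': node 23→24  emit P7@[14:15]
i=16 'e': node 24→25  emit P6@[12:16]
i=17 'c': node 25→1 (fail-walked)  emit P1@[17:17]
i=18 'c': node 1→13  emit P1@[18:18]
i=19 'a': node 13→14
i=20 'e': node 14→15
i=21 'a': node 15→16  emit P7@[20:21]
i=22 'e': node 16→17  emit P3@[17:22]
i=23 'd': node 17→0 (fail-walked)
i=24 'e': node 0→18
i=25 'c': node 18→1 (fail-walked)  emit P1@[25:25]
i=26 'a': node 1→0 (fail-walked)
i=27 'b': node 0→7
i=28 'd': node 7→0 (fail-walked)
i=29 'a': node 0→0
i=30 'b': node 0→7
i=31 'a': node 7→0 (fail-walked)
i=32 'b': node 0→7
i=33 'b': node 7→7 (fail-walked)
i=34 'c': node 7→8  emit P1@[34:34]

Result: [[0,1],[3,4],[4,1],[5,1],[8,7],[9,3],[15,7],[16,6],[17,1],[18,1],[21,7],[22,3],[25,1],[34,1]]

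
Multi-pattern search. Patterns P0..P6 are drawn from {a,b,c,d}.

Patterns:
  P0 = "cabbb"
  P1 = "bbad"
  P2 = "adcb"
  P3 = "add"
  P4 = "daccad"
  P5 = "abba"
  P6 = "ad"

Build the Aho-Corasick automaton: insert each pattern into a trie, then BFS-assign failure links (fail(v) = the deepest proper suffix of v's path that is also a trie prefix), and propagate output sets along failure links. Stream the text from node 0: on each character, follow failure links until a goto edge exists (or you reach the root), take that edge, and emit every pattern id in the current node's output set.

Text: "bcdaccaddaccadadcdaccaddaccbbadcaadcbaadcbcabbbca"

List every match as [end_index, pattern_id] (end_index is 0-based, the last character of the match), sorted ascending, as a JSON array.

Construct AC machine:
Trie nodes:
  n0 'ε': a→10 b→6 c→1 d→15
  n1 'c': a→2
  n2 'ca': b→3
  n3 'cab': b→4
  n4 'cabb': b→5
  n5 'cabbb': ·  [P0 ends]
  n6 'b': b→7
  n7 'bb': a→8
  n8 'bba': d→9
  n9 'bbad': ·  [P1 ends]
  n10 'a': b→21 d→11
  n11 'ad': c→12 d→14  [P6 ends]
  n12 'adc': b→13
  n13 'adcb': ·  [P2 ends]
  n14 'add': ·  [P3 ends]
  n15 'd': a→16
  n16 'da': c→17
  n17 'dac': c→18
  n18 'dacc': a→19
  n19 'dacca': d→20
  n20 'daccad': ·  [P4 ends]
  n21 'ab': b→22
  n22 'abb': a→23
  n23 'abba': ·  [P5 ends]

BFS fail/out derivation:
  n1('c'): parent n0 fail=0; on 'c' 0 → fail=0;  out ∅∪∅=∅
  n6('b'): parent n0 fail=0; on 'b' 0 → fail=0;  out ∅∪∅=∅
  n10('a'): parent n0 fail=0; on 'a' 0 → fail=0;  out ∅∪∅=∅
  n15('d'): parent n0 fail=0; on 'd' 0 → fail=0;  out ∅∪∅=∅
  n2('ca'): parent n1 fail=0; on 'a' 0 → fail=10;  out ∅∪∅=∅
  n7('bb'): parent n6 fail=0; on 'b' 0 → fail=6;  out ∅∪∅=∅
  n11('ad'): parent n10 fail=0; on 'd' 0 → fail=15;  out {6}∪∅={6}
  n16('da'): parent n15 fail=0; on 'a' 0 → fail=10;  out ∅∪∅=∅
  n21('ab'): parent n10 fail=0; on 'b' 0 → fail=6;  out ∅∪∅=∅
  n3('cab'): parent n2 fail=10; on 'b' 10 → fail=21;  out ∅∪∅=∅
  n8('bba'): parent n7 fail=6; on 'a' 6→0 → fail=10;  out ∅∪∅=∅
  n12('adc'): parent n11 fail=15; on 'c' 15→0 → fail=1;  out ∅∪∅=∅
  n14('add'): parent n11 fail=15; on 'd' 15→0 → fail=15;  out {3}∪∅={3}
  n17('dac'): parent n16 fail=10; on 'c' 10→0 → fail=1;  out ∅∪∅=∅
  n22('abb'): parent n21 fail=6; on 'b' 6 → fail=7;  out ∅∪∅=∅
  n4('cabb'): parent n3 fail=21; on 'b' 21 → fail=22;  out ∅∪∅=∅
  n9('bbad'): parent n8 fail=10; on 'd' 10 → fail=11;  out {1}∪{6}={1,6}
  n13('adcb'): parent n12 fail=1; on 'b' 1→0 → fail=6;  out {2}∪∅={2}
  n18('dacc'): parent n17 fail=1; on 'c' 1→0 → fail=1;  out ∅∪∅=∅
  n23('abba'): parent n22 fail=7; on 'a' 7 → fail=8;  out {5}∪∅={5}
  n5('cabbb'): parent n4 fail=22; on 'b' 22→7→6 → fail=7;  out {0}∪∅={0}
  n19('dacca'): parent n18 fail=1; on 'a' 1 → fail=2;  out ∅∪∅=∅
  n20('daccad'): parent n19 fail=2; on 'd' 2→10 → fail=11;  out {4}∪{6}={4,6}

Text stream:
[0] read 'b'  n0⇒n6
[1] read 'c'  n6⇒n1 (via fail)
[2] read 'd'  n1⇒n15 (via fail)
[3] read 'a'  n15⇒n16
[4] read 'c'  n16⇒n17
[5] read 'c'  n17⇒n18
[6] read 'a'  n18⇒n19
[7] read 'd'  n19⇒n20  → match P4@[2:7],P6@[6:7]
[8] read 'd'  n20⇒n14 (via fail)  → match P3@[6:8]
[9] read 'a'  n14⇒n16 (via fail)
[10] read 'c'  n16⇒n17
[11] read 'c'  n17⇒n18
[12] read 'a'  n18⇒n19
[13] read 'd'  n19⇒n20  → match P4@[8:13],P6@[12:13]
[14] read 'a'  n20⇒n16 (via fail)
[15] read 'd'  n16⇒n11 (via fail)  → match P6@[14:15]
[16] read 'c'  n11⇒n12
[17] read 'd'  n12⇒n15 (via fail)
[18] read 'a'  n15⇒n16
[19] read 'c'  n16⇒n17
[20] read 'c'  n17⇒n18
[21] read 'a'  n18⇒n19
[22] read 'd'  n19⇒n20  → match P4@[17:22],P6@[21:22]
[23] read 'd'  n20⇒n14 (via fail)  → match P3@[21:23]
[24] read 'a'  n14⇒n16 (via fail)
[25] read 'c'  n16⇒n17
[26] read 'c'  n17⇒n18
[27] read 'b'  n18⇒n6 (via fail)
[28] read 'b'  n6⇒n7
[29] read 'a'  n7⇒n8
[30] read 'd'  n8⇒n9  → match P1@[27:30],P6@[29:30]
[31] read 'c'  n9⇒n12 (via fail)
[32] read 'a'  n12⇒n2 (via fail)
[33] read 'a'  n2⇒n10 (via fail)
[34] read 'd'  n10⇒n11  → match P6@[33:34]
[35] read 'c'  n11⇒n12
[36] read 'b'  n12⇒n13  → match P2@[33:36]
[37] read 'a'  n13⇒n10 (via fail)
[38] read 'a'  n10⇒n10 (via fail)
[39] read 'd'  n10⇒n11  → match P6@[38:39]
[40] read 'c'  n11⇒n12
[41] read 'b'  n12⇒n13  → match P2@[38:41]
[42] read 'c'  n13⇒n1 (via fail)
[43] read 'a'  n1⇒n2
[44] read 'b'  n2⇒n3
[45] read 'b'  n3⇒n4
[46] read 'b'  n4⇒n5  → match P0@[42:46]
[47] read 'c'  n5⇒n1 (via fail)
[48] read 'a'  n1⇒n2

All matches (sorted): [[7,4],[7,6],[8,3],[13,4],[13,6],[15,6],[22,4],[22,6],[23,3],[30,1],[30,6],[34,6],[36,2],[39,6],[41,2],[46,0]]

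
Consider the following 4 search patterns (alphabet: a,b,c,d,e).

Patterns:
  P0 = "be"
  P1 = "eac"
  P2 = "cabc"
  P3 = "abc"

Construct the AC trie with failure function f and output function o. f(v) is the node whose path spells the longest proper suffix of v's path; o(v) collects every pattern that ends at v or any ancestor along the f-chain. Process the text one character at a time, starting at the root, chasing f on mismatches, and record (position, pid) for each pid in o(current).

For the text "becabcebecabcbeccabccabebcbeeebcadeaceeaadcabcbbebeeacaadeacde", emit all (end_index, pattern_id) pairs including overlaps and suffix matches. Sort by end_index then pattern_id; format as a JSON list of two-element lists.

Construct AC machine:
Trie (insert patterns):
  0='ε' goto a→10 b→1 c→6 e→3
  1='b' goto e→2
  2='be' goto ·  ←P0
  3='e' goto a→4
  4='ea' goto c→5
  5='eac' goto ·  ←P1
  6='c' goto a→7
  7='ca' goto b→8
  8='cab' goto c→9
  9='cabc' goto ·  ←P2
  10='a' goto b→11
  11='ab' goto c→12
  12='abc' goto ·  ←P3

Failure links (BFS by depth):
  fail(1) 'b': from fail(0)=0 chase 'b': 0 ⇒ 0;  out=∅∪out(0)=∅
  fail(3) 'e': from fail(0)=0 chase 'e': 0 ⇒ 0;  out=∅∪out(0)=∅
  fail(6) 'c': from fail(0)=0 chase 'c': 0 ⇒ 0;  out=∅∪out(0)=∅
  fail(10) 'a': from fail(0)=0 chase 'a': 0 ⇒ 0;  out=∅∪out(0)=∅
  fail(2) 'be': from fail(1)=0 chase 'e': 0 ⇒ 3;  out={0}∪out(3)={0}
  fail(4) 'ea': from fail(3)=0 chase 'a': 0 ⇒ 10;  out=∅∪out(10)=∅
  fail(7) 'ca': from fail(6)=0 chase 'a': 0 ⇒ 10;  out=∅∪out(10)=∅
  fail(11) 'ab': from fail(10)=0 chase 'b': 0 ⇒ 1;  out=∅∪out(1)=∅
  fail(5) 'eac': from fail(4)=10 chase 'c': 10→0 ⇒ 6;  out={1}∪out(6)={1}
  fail(8) 'cab': from fail(7)=10 chase 'b': 10 ⇒ 11;  out=∅∪out(11)=∅
  fail(12) 'abc': from fail(11)=1 chase 'c': 1→0 ⇒ 6;  out={3}∪out(6)={3}
  fail(9) 'cabc': from fail(8)=11 chase 'c': 11 ⇒ 12;  out={2}∪out(12)={2,3}

Run:
[0] read 'b'  n0⇒n1
[1] read 'e'  n1⇒n2  emit P0@[0:1]
[2] read 'c'  n2⇒n6 ·f
[3] read 'a'  n6⇒n7
[4] read 'b'  n7⇒n8
[5] read 'c'  n8⇒n9  emit P2@[2:5],P3@[3:5]
[6] read 'e'  n9⇒n3 ·f
[7] read 'b'  n3⇒n1 ·f
[8] read 'e'  n1⇒n2  emit P0@[7:8]
[9] read 'c'  n2⇒n6 ·f
[10] read 'a'  n6⇒n7
[11] read 'b'  n7⇒n8
[12] read 'c'  n8⇒n9  emit P2@[9:12],P3@[10:12]
[13] read 'b'  n9⇒n1 ·f
[14] read 'e'  n1⇒n2  emit P0@[13:14]
[15] read 'c'  n2⇒n6 ·f
[16] read 'c'  n6⇒n6 ·f
[17] read 'a'  n6⇒n7
[18] read 'b'  n7⇒n8
[19] read 'c'  n8⇒n9  emit P2@[16:19],P3@[17:19]
[20] read 'c'  n9⇒n6 ·f
[21] read 'a'  n6⇒n7
[22] read 'b'  n7⇒n8
[23] read 'e'  n8⇒n2 ·f  emit P0@[22:23]
[24] read 'b'  n2⇒n1 ·f
[25] read 'c'  n1⇒n6 ·f
[26] read 'b'  n6⇒n1 ·f
[27] read 'e'  n1⇒n2  emit P0@[26:27]
[28] read 'e'  n2⇒n3 ·f
[29] read 'e'  n3⇒n3 ·f
[30] read 'b'  n3⇒n1 ·f
[31] read 'c'  n1⇒n6 ·f
[32] read 'a'  n6⇒n7
[33] read 'd'  n7⇒n0 ·f
[34] read 'e'  n0⇒n3
[35] read 'a'  n3⇒n4
[36] read 'c'  n4⇒n5  emit P1@[34:36]
[37] read 'e'  n5⇒n3 ·f
[38] read 'e'  n3⇒n3 ·f
[39] read 'a'  n3⇒n4
[40] read 'a'  n4⇒n10 ·f
[41] read 'd'  n10⇒n0 ·f
[42] read 'c'  n0⇒n6
[43] read 'a'  n6⇒n7
[44] read 'b'  n7⇒n8
[45] read 'c'  n8⇒n9  emit P2@[42:45],P3@[43:45]
[46] read 'b'  n9⇒n1 ·f
[47] read 'b'  n1⇒n1 ·f
[48] read 'e'  n1⇒n2  emit P0@[47:48]
[49] read 'b'  n2⇒n1 ·f
[50] read 'e'  n1⇒n2  emit P0@[49:50]
[51] read 'e'  n2⇒n3 ·f
[52] read 'a'  n3⇒n4
[53] read 'c'  n4⇒n5  emit P1@[51:53]
[54] read 'a'  n5⇒n7 ·f
[55] read 'a'  n7⇒n10 ·f
[56] read 'd'  n10⇒n0 ·f
[57] read 'e'  n0⇒n3
[58] read 'a'  n3⇒n4
[59] read 'c'  n4⇒n5  emit P1@[57:59]
[60] read 'd'  n5⇒n0 ·f
[61] read 'e'  n0⇒n3

Result: [[1,0],[5,2],[5,3],[8,0],[12,2],[12,3],[14,0],[19,2],[19,3],[23,0],[27,0],[36,1],[45,2],[45,3],[48,0],[50,0],[53,1],[59,1]]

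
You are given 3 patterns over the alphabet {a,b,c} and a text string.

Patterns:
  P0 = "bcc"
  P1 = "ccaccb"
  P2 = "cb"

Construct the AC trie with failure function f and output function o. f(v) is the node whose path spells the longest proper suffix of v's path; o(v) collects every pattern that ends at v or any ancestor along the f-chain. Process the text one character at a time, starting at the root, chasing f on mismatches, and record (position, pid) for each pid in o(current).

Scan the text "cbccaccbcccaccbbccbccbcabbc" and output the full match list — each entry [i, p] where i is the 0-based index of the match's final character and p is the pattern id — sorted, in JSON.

Build automaton:
Trie nodes:
  n0 'ε': b→1 c→4
  n1 'b': c→2
  n2 'bc': c→3
  n3 'bcc': ·  ←P0
  n4 'c': b→10 c→5
  n5 'cc': a→6
  n6 'cca': c→7
  n7 'ccac': c→8
  n8 'ccacc': b→9
  n9 'ccaccb': ·  ←P1
  n10 'cb': ·  ←P2

BFS fail/out derivation:
  n1('b'): parent n0 fail=0; on 'b' 0 → fail=0;  out ∅∪∅=∅
  n4('c'): parent n0 fail=0; on 'c' 0 → fail=0;  out ∅∪∅=∅
  n2('bc'): parent n1 fail=0; on 'c' 0 → fail=4;  out ∅∪∅=∅
  n5('cc'): parent n4 fail=0; on 'c' 0 → fail=4;  out ∅∪∅=∅
  n10('cb'): parent n4 fail=0; on 'b' 0 → fail=1;  out {2}∪∅={2}
  n3('bcc'): parent n2 fail=4; on 'c' 4 → fail=5;  out {0}∪∅={0}
  n6('cca'): parent n5 fail=4; on 'a' 4→0 → fail=0;  out ∅∪∅=∅
  n7('ccac'): parent n6 fail=0; on 'c' 0 → fail=4;  out ∅∪∅=∅
  n8('ccacc'): parent n7 fail=4; on 'c' 4 → fail=5;  out ∅∪∅=∅
  n9('ccaccb'): parent n8 fail=5; on 'b' 5→4 → fail=10;  out {1}∪{2}={1,2}

Scan:
i=0 'c': node 0→4
i=1 'b': node 4→10  ** P2@[0:1]
i=2 'c': node 10→2 (via fail)
i=3 'c': node 2→3  ** P0@[1:3]
i=4 'a': node 3→6 (via fail)
i=5 'c': node 6→7
i=6 'c': node 7→8
i=7 'b': node 8→9  ** P1@[2:7],P2@[6:7]
i=8 'c': node 9→2 (via fail)
i=9 'c': node 2→3  ** P0@[7:9]
i=10 'c': node 3→5 (via fail)
i=11 'a': node 5→6
i=12 'c': node 6→7
i=13 'c': node 7→8
i=14 'b': node 8→9  ** P1@[9:14],P2@[13:14]
i=15 'b': node 9→1 (via fail)
i=16 'c': node 1→2
i=17 'c': node 2→3  ** P0@[15:17]
i=18 'b': node 3→10 (via fail)  ** P2@[17:18]
i=19 'c': node 10→2 (via fail)
i=20 'c': node 2→3  ** P0@[18:20]
i=21 'b': node 3→10 (via fail)  ** P2@[20:21]
i=22 'c': node 10→2 (via fail)
i=23 'a': node 2→0 (via fail)
i=24 'b': node 0→1
i=25 'b': node 1→1 (via fail)
i=26 'c': node 1→2

All matches (sorted): [[1,2],[3,0],[7,1],[7,2],[9,0],[14,1],[14,2],[17,0],[18,2],[20,0],[21,2]]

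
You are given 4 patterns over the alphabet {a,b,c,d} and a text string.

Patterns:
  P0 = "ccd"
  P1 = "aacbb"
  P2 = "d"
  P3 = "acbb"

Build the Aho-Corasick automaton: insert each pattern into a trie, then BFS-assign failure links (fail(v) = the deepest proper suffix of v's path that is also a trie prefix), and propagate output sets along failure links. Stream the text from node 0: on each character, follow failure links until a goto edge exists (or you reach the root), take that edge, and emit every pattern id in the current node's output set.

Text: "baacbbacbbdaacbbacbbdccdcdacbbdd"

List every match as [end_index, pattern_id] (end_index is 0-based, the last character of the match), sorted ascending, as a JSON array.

Build:
Trie (insert patterns):
  n0 'ε': a→4 c→1 d→9
  n1 'c': c→2
  n2 'cc': d→3
  n3 'ccd': ·  ←P0
  n4 'a': a→5 c→10
  n5 'aa': c→6
  n6 'aac': b→7
  n7 'aacb': b→8
  n8 'aacbb': ·  ←P1
  n9 'd': ·  ←P2
  n10 'ac': b→11
  n11 'acb': b→12
  n12 'acbb': ·  ←P3

BFS fail/out derivation:
  n1('c'): parent n0 fail=0; on 'c' 0 → fail=0;  out ∅∪∅=∅
  n4('a'): parent n0 fail=0; on 'a' 0 → fail=0;  out ∅∪∅=∅
  n9('d'): parent n0 fail=0; on 'd' 0 → fail=0;  out {2}∪∅={2}
  n2('cc'): parent n1 fail=0; on 'c' 0 → fail=1;  out ∅∪∅=∅
  n5('aa'): parent n4 fail=0; on 'a' 0 → fail=4;  out ∅∪∅=∅
  n10('ac'): parent n4 fail=0; on 'c' 0 → fail=1;  out ∅∪∅=∅
  n3('ccd'): parent n2 fail=1; on 'd' 1→0 → fail=9;  out {0}∪{2}={0,2}
  n6('aac'): parent n5 fail=4; on 'c' 4 → fail=10;  out ∅∪∅=∅
  n11('acb'): parent n10 fail=1; on 'b' 1→0 → fail=0;  out ∅∪∅=∅
  n7('aacb'): parent n6 fail=10; on 'b' 10 → fail=11;  out ∅∪∅=∅
  n12('acbb'): parent n11 fail=0; on 'b' 0 → fail=0;  out {3}∪∅={3}
  n8('aacbb'): parent n7 fail=11; on 'b' 11 → fail=12;  out {1}∪{3}={1,3}

Scan:
[0] read 'b'  n0⇒n0
[1] read 'a'  n0⇒n4
[2] read 'a'  n4⇒n5
[3] read 'c'  n5⇒n6
[4] read 'b'  n6⇒n7
[5] read 'b'  n7⇒n8  → match P1@[1:5],P3@[2:5]
[6] read 'a'  n8⇒n4 (via fail)
[7] read 'c'  n4⇒n10
[8] read 'b'  n10⇒n11
[9] read 'b'  n11⇒n12  → match P3@[6:9]
[10] read 'd'  n12⇒n9 (via fail)  → match P2@[10:10]
[11] read 'a'  n9⇒n4 (via fail)
[12] read 'a'  n4⇒n5
[13] read 'c'  n5⇒n6
[14] read 'b'  n6⇒n7
[15] read 'b'  n7⇒n8  → match P1@[11:15],P3@[12:15]
[16] read 'a'  n8⇒n4 (via fail)
[17] read 'c'  n4⇒n10
[18] read 'b'  n10⇒n11
[19] read 'b'  n11⇒n12  → match P3@[16:19]
[20] read 'd'  n12⇒n9 (via fail)  → match P2@[20:20]
[21] read 'c'  n9⇒n1 (via fail)
[22] read 'c'  n1⇒n2
[23] read 'd'  n2⇒n3  → match P0@[21:23],P2@[23:23]
[24] read 'c'  n3⇒n1 (via fail)
[25] read 'd'  n1⇒n9 (via fail)  → match P2@[25:25]
[26] read 'a'  n9⇒n4 (via fail)
[27] read 'c'  n4⇒n10
[28] read 'b'  n10⇒n11
[29] read 'b'  n11⇒n12  → match P3@[26:29]
[30] read 'd'  n12⇒n9 (via fail)  → match P2@[30:30]
[31] read 'd'  n9⇒n9 (via fail)  → match P2@[31:31]

Matches: [[5,1],[5,3],[9,3],[10,2],[15,1],[15,3],[19,3],[20,2],[23,0],[23,2],[25,2],[29,3],[30,2],[31,2]]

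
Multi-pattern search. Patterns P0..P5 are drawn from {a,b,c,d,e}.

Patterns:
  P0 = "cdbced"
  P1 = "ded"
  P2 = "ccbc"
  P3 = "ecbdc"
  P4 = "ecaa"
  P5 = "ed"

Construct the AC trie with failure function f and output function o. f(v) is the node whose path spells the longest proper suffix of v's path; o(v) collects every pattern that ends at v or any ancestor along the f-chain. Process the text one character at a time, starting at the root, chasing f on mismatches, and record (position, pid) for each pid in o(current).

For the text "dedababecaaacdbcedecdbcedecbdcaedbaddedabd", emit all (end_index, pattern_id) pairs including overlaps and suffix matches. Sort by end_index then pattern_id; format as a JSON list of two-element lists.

Build:
Trie (insert patterns):
  n0 'ε': c→1 d→7 e→13
  n1 'c': c→10 d→2
  n2 'cd': b→3
  n3 'cdb': c→4
  n4 'cdbc': e→5
  n5 'cdbce': d→6
  n6 'cdbced': ·  [P0 ends]
  n7 'd': e→8
  n8 'de': d→9
  n9 'ded': ·  [P1 ends]
  n10 'cc': b→11
  n11 'ccb': c→12
  n12 'ccbc': ·  [P2 ends]
  n13 'e': c→14 d→20
  n14 'ec': a→18 b→15
  n15 'ecb': d→16
  n16 'ecbd': c→17
  n17 'ecbdc': ·  [P3 ends]
  n18 'eca': a→19
  n19 'ecaa': ·  [P4 ends]
  n20 'ed': ·  [P5 ends]

BFS fail/out derivation:
  n1('c'): parent n0 fail=0; on 'c' 0 → fail=0;  out ∅∪∅=∅
  n7('d'): parent n0 fail=0; on 'd' 0 → fail=0;  out ∅∪∅=∅
  n13('e'): parent n0 fail=0; on 'e' 0 → fail=0;  out ∅∪∅=∅
  n2('cd'): parent n1 fail=0; on 'd' 0 → fail=7;  out ∅∪∅=∅
  n8('de'): parent n7 fail=0; on 'e' 0 → fail=13;  out ∅∪∅=∅
  n10('cc'): parent n1 fail=0; on 'c' 0 → fail=1;  out ∅∪∅=∅
  n14('ec'): parent n13 fail=0; on 'c' 0 → fail=1;  out ∅∪∅=∅
  n20('ed'): parent n13 fail=0; on 'd' 0 → fail=7;  out {5}∪∅={5}
  n3('cdb'): parent n2 fail=7; on 'b' 7→0 → fail=0;  out ∅∪∅=∅
  n9('ded'): parent n8 fail=13; on 'd' 13 → fail=20;  out {1}∪{5}={1,5}
  n11('ccb'): parent n10 fail=1; on 'b' 1→0 → fail=0;  out ∅∪∅=∅
  n15('ecb'): parent n14 fail=1; on 'b' 1→0 → fail=0;  out ∅∪∅=∅
  n18('eca'): parent n14 fail=1; on 'a' 1→0 → fail=0;  out ∅∪∅=∅
  n4('cdbc'): parent n3 fail=0; on 'c' 0 → fail=1;  out ∅∪∅=∅
  n12('ccbc'): parent n11 fail=0; on 'c' 0 → fail=1;  out {2}∪∅={2}
  n16('ecbd'): parent n15 fail=0; on 'd' 0 → fail=7;  out ∅∪∅=∅
  n19('ecaa'): parent n18 fail=0; on 'a' 0 → fail=0;  out {4}∪∅={4}
  n5('cdbce'): parent n4 fail=1; on 'e' 1→0 → fail=13;  out ∅∪∅=∅
  n17('ecbdc'): parent n16 fail=7; on 'c' 7→0 → fail=1;  out {3}∪∅={3}
  n6('cdbced'): parent n5 fail=13; on 'd' 13 → fail=20;  out {0}∪{5}={0,5}

Scan:
[0] read 'd'  n0⇒n7
[1] read 'e'  n7⇒n8
[2] read 'd'  n8⇒n9  emit P1@[0:2],P5@[1:2]
[3] read 'a'  n9⇒n0 (fail-walked)
[4] read 'b'  n0⇒n0
[5] read 'a'  n0⇒n0
[6] read 'b'  n0⇒n0
[7] read 'e'  n0⇒n13
[8] read 'c'  n13⇒n14
[9] read 'a'  n14⇒n18
[10] read 'a'  n18⇒n19  emit P4@[7:10]
[11] read 'a'  n19⇒n0 (fail-walked)
[12] read 'c'  n0⇒n1
[13] read 'd'  n1⇒n2
[14] read 'b'  n2⇒n3
[15] read 'c'  n3⇒n4
[16] read 'e'  n4⇒n5
[17] read 'd'  n5⇒n6  emit P0@[12:17],P5@[16:17]
[18] read 'e'  n6⇒n8 (fail-walked)
[19] read 'c'  n8⇒n14 (fail-walked)
[20] read 'd'  n14⇒n2 (fail-walked)
[21] read 'b'  n2⇒n3
[22] read 'c'  n3⇒n4
[23] read 'e'  n4⇒n5
[24] read 'd'  n5⇒n6  emit P0@[19:24],P5@[23:24]
[25] read 'e'  n6⇒n8 (fail-walked)
[26] read 'c'  n8⇒n14 (fail-walked)
[27] read 'b'  n14⇒n15
[28] read 'd'  n15⇒n16
[29] read 'c'  n16⇒n17  emit P3@[25:29]
[30] read 'a'  n17⇒n0 (fail-walked)
[31] read 'e'  n0⇒n13
[32] read 'd'  n13⇒n20  emit P5@[31:32]
[33] read 'b'  n20⇒n0 (fail-walked)
[34] read 'a'  n0⇒n0
[35] read 'd'  n0⇒n7
[36] read 'd'  n7⇒n7 (fail-walked)
[37] read 'e'  n7⇒n8
[38] read 'd'  n8⇒n9  emit P1@[36:38],P5@[37:38]
[39] read 'a'  n9⇒n0 (fail-walked)
[40] read 'b'  n0⇒n0
[41] read 'd'  n0⇒n7

Matches: [[2,1],[2,5],[10,4],[17,0],[17,5],[24,0],[24,5],[29,3],[32,5],[38,1],[38,5]]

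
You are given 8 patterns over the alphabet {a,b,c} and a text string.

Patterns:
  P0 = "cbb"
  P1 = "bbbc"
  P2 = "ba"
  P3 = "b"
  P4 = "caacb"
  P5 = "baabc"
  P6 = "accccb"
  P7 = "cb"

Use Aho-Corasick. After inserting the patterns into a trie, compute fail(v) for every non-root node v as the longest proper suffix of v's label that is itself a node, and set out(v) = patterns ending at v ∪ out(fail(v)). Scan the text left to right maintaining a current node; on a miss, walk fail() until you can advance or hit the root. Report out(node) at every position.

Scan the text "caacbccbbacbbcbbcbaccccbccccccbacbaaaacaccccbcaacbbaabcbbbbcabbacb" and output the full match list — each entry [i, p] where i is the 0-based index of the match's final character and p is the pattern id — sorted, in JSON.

Build:
Trie nodes:
  0='ε' goto a→16 b→4 c→1
  1='c' goto a→9 b→2
  2='cb' goto b→3  [P7 ends]
  3='cbb' goto ·  [P0 ends]
  4='b' goto a→8 b→5  [P3 ends]
  5='bb' goto b→6
  6='bbb' goto c→7
  7='bbbc' goto ·  [P1 ends]
  8='ba' goto a→13  [P2 ends]
  9='ca' goto a→10
  10='caa' goto c→11
  11='caac' goto b→12
  12='caacb' goto ·  [P4 ends]
  13='baa' goto b→14
  14='baab' goto c→15
  15='baabc' goto ·  [P5 ends]
  16='a' goto c→17
  17='ac' goto c→18
  18='acc' goto c→19
  19='accc' goto c→20
  20='acccc' goto b→21
  21='accccb' goto ·  [P6 ends]

BFS fail/out derivation:
  n1('c'): parent n0 fail=0; on 'c' 0 → fail=0;  out ∅∪∅=∅
  n4('b'): parent n0 fail=0; on 'b' 0 → fail=0;  out {3}∪∅={3}
  n16('a'): parent n0 fail=0; on 'a' 0 → fail=0;  out ∅∪∅=∅
  n2('cb'): parent n1 fail=0; on 'b' 0 → fail=4;  out {7}∪{3}={3,7}
  n5('bb'): parent n4 fail=0; on 'b' 0 → fail=4;  out ∅∪{3}={3}
  n8('ba'): parent n4 fail=0; on 'a' 0 → fail=16;  out {2}∪∅={2}
  n9('ca'): parent n1 fail=0; on 'a' 0 → fail=16;  out ∅∪∅=∅
  n17('ac'): parent n16 fail=0; on 'c' 0 → fail=1;  out ∅∪∅=∅
  n3('cbb'): parent n2 fail=4; on 'b' 4 → fail=5;  out {0}∪{3}={0,3}
  n6('bbb'): parent n5 fail=4; on 'b' 4 → fail=5;  out ∅∪{3}={3}
  n10('caa'): parent n9 fail=16; on 'a' 16→0 → fail=16;  out ∅∪∅=∅
  n13('baa'): parent n8 fail=16; on 'a' 16→0 → fail=16;  out ∅∪∅=∅
  n18('acc'): parent n17 fail=1; on 'c' 1→0 → fail=1;  out ∅∪∅=∅
  n7('bbbc'): parent n6 fail=5; on 'c' 5→4→0 → fail=1;  out {1}∪∅={1}
  n11('caac'): parent n10 fail=16; on 'c' 16 → fail=17;  out ∅∪∅=∅
  n14('baab'): parent n13 fail=16; on 'b' 16→0 → fail=4;  out ∅∪{3}={3}
  n19('accc'): parent n18 fail=1; on 'c' 1→0 → fail=1;  out ∅∪∅=∅
  n12('caacb'): parent n11 fail=17; on 'b' 17→1 → fail=2;  out {4}∪{3,7}={3,4,7}
  n15('baabc'): parent n14 fail=4; on 'c' 4→0 → fail=1;  out {5}∪∅={5}
  n20('acccc'): parent n19 fail=1; on 'c' 1→0 → fail=1;  out ∅∪∅=∅
  n21('accccb'): parent n20 fail=1; on 'b' 1 → fail=2;  out {6}∪{3,7}={3,6,7}

Scan:
pos 0 'c': at 1
pos 1 'a': at 9
pos 2 'a': at 10
pos 3 'c': at 11
pos 4 'b': at 12  ** P3@[4:4],P4@[0:4],P7@[3:4]
pos 5 'c': at 1 (fail-walked)
pos 6 'c': at 1 (fail-walked)
pos 7 'b': at 2  ** P3@[7:7],P7@[6:7]
pos 8 'b': at 3  ** P0@[6:8],P3@[8:8]
pos 9 'a': at 8 (fail-walked)  ** P2@[8:9]
pos 10 'c': at 17 (fail-walked)
pos 11 'b': at 2 (fail-walked)  ** P3@[11:11],P7@[10:11]
pos 12 'b': at 3  ** P0@[10:12],P3@[12:12]
pos 13 'c': at 1 (fail-walked)
pos 14 'b': at 2  ** P3@[14:14],P7@[13:14]
pos 15 'b': at 3  ** P0@[13:15],P3@[15:15]
pos 16 'c': at 1 (fail-walked)
pos 17 'b': at 2  ** P3@[17:17],P7@[16:17]
pos 18 'a': at 8 (fail-walked)  ** P2@[17:18]
pos 19 'c': at 17 (fail-walked)
pos 20 'c': at 18
pos 21 'c': at 19
pos 22 'c': at 20
pos 23 'b': at 21  ** P3@[23:23],P6@[18:23],P7@[22:23]
pos 24 'c': at 1 (fail-walked)
pos 25 'c': at 1 (fail-walked)
pos 26 'c': at 1 (fail-walked)
pos 27 'c': at 1 (fail-walked)
pos 28 'c': at 1 (fail-walked)
pos 29 'c': at 1 (fail-walked)
pos 30 'b': at 2  ** P3@[30:30],P7@[29:30]
pos 31 'a': at 8 (fail-walked)  ** P2@[30:31]
pos 32 'c': at 17 (fail-walked)
pos 33 'b': at 2 (fail-walked)  ** P3@[33:33],P7@[32:33]
pos 34 'a': at 8 (fail-walked)  ** P2@[33:34]
pos 35 'a': at 13
pos 36 'a': at 16 (fail-walked)
pos 37 'a': at 16 (fail-walked)
pos 38 'c': at 17
pos 39 'a': at 9 (fail-walked)
pos 40 'c': at 17 (fail-walked)
pos 41 'c': at 18
pos 42 'c': at 19
pos 43 'c': at 20
pos 44 'b': at 21  ** P3@[44:44],P6@[39:44],P7@[43:44]
pos 45 'c': at 1 (fail-walked)
pos 46 'a': at 9
pos 47 'a': at 10
pos 48 'c': at 11
pos 49 'b': at 12  ** P3@[49:49],P4@[45:49],P7@[48:49]
pos 50 'b': at 3 (fail-walked)  ** P0@[48:50],P3@[50:50]
pos 51 'a': at 8 (fail-walked)  ** P2@[50:51]
pos 52 'a': at 13
pos 53 'b': at 14  ** P3@[53:53]
pos 54 'c': at 15  ** P5@[50:54]
pos 55 'b': at 2 (fail-walked)  ** P3@[55:55],P7@[54:55]
pos 56 'b': at 3  ** P0@[54:56],P3@[56:56]
pos 57 'b': at 6 (fail-walked)  ** P3@[57:57]
pos 58 'b': at 6 (fail-walked)  ** P3@[58:58]
pos 59 'c': at 7  ** P1@[56:59]
pos 60 'a': at 9 (fail-walked)
pos 61 'b': at 4 (fail-walked)  ** P3@[61:61]
pos 62 'b': at 5  ** P3@[62:62]
pos 63 'a': at 8 (fail-walked)  ** P2@[62:63]
pos 64 'c': at 17 (fail-walked)
pos 65 'b': at 2 (fail-walked)  ** P3@[65:65],P7@[64:65]

All matches (sorted): [[4,3],[4,4],[4,7],[7,3],[7,7],[8,0],[8,3],[9,2],[11,3],[11,7],[12,0],[12,3],[14,3],[14,7],[15,0],[15,3],[17,3],[17,7],[18,2],[23,3],[23,6],[23,7],[30,3],[30,7],[31,2],[33,3],[33,7],[34,2],[44,3],[44,6],[44,7],[49,3],[49,4],[49,7],[50,0],[50,3],[51,2],[53,3],[54,5],[55,3],[55,7],[56,0],[56,3],[57,3],[58,3],[59,1],[61,3],[62,3],[63,2],[65,3],[65,7]]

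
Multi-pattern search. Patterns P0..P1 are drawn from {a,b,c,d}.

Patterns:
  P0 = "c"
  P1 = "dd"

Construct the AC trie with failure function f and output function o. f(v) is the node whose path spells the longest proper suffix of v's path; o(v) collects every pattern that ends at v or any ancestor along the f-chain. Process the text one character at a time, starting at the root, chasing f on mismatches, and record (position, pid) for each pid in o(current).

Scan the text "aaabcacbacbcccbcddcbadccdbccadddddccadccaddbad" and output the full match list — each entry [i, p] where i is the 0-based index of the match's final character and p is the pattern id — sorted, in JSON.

Construct AC machine:
Trie nodes:
  0='ε' goto c→1 d→2
  1='c' goto ·  [P0 ends]
  2='d' goto d→3
  3='dd' goto ·  [P1 ends]

Failure links (BFS by depth):
  fail(1) 'c': from fail(0)=0 chase 'c': 0 ⇒ 0;  out={0}∪out(0)={0}
  fail(2) 'd': from fail(0)=0 chase 'd': 0 ⇒ 0;  out=∅∪out(0)=∅
  fail(3) 'dd': from fail(2)=0 chase 'd': 0 ⇒ 2;  out={1}∪out(2)={1}

Text stream:
[0] read 'a'  n0⇒n0
[1] read 'a'  n0⇒n0
[2] read 'a'  n0⇒n0
[3] read 'b'  n0⇒n0
[4] read 'c'  n0⇒n1  ** P0@[4:4]
[5] read 'a'  n1⇒n0 (fail-walked)
[6] read 'c'  n0⇒n1  ** P0@[6:6]
[7] read 'b'  n1⇒n0 (fail-walked)
[8] read 'a'  n0⇒n0
[9] read 'c'  n0⇒n1  ** P0@[9:9]
[10] read 'b'  n1⇒n0 (fail-walked)
[11] read 'c'  n0⇒n1  ** P0@[11:11]
[12] read 'c'  n1⇒n1 (fail-walked)  ** P0@[12:12]
[13] read 'c'  n1⇒n1 (fail-walked)  ** P0@[13:13]
[14] read 'b'  n1⇒n0 (fail-walked)
[15] read 'c'  n0⇒n1  ** P0@[15:15]
[16] read 'd'  n1⇒n2 (fail-walked)
[17] read 'd'  n2⇒n3  ** P1@[16:17]
[18] read 'c'  n3⇒n1 (fail-walked)  ** P0@[18:18]
[19] read 'b'  n1⇒n0 (fail-walked)
[20] read 'a'  n0⇒n0
[21] read 'd'  n0⇒n2
[22] read 'c'  n2⇒n1 (fail-walked)  ** P0@[22:22]
[23] read 'c'  n1⇒n1 (fail-walked)  ** P0@[23:23]
[24] read 'd'  n1⇒n2 (fail-walked)
[25] read 'b'  n2⇒n0 (fail-walked)
[26] read 'c'  n0⇒n1  ** P0@[26:26]
[27] read 'c'  n1⇒n1 (fail-walked)  ** P0@[27:27]
[28] read 'a'  n1⇒n0 (fail-walked)
[29] read 'd'  n0⇒n2
[30] read 'd'  n2⇒n3  ** P1@[29:30]
[31] read 'd'  n3⇒n3 (fail-walked)  ** P1@[30:31]
[32] read 'd'  n3⇒n3 (fail-walked)  ** P1@[31:32]
[33] read 'd'  n3⇒n3 (fail-walked)  ** P1@[32:33]
[34] read 'c'  n3⇒n1 (fail-walked)  ** P0@[34:34]
[35] read 'c'  n1⇒n1 (fail-walked)  ** P0@[35:35]
[36] read 'a'  n1⇒n0 (fail-walked)
[37] read 'd'  n0⇒n2
[38] read 'c'  n2⇒n1 (fail-walked)  ** P0@[38:38]
[39] read 'c'  n1⇒n1 (fail-walked)  ** P0@[39:39]
[40] read 'a'  n1⇒n0 (fail-walked)
[41] read 'd'  n0⇒n2
[42] read 'd'  n2⇒n3  ** P1@[41:42]
[43] read 'b'  n3⇒n0 (fail-walked)
[44] read 'a'  n0⇒n0
[45] read 'd'  n0⇒n2

All matches (sorted): [[4,0],[6,0],[9,0],[11,0],[12,0],[13,0],[15,0],[17,1],[18,0],[22,0],[23,0],[26,0],[27,0],[30,1],[31,1],[32,1],[33,1],[34,0],[35,0],[38,0],[39,0],[42,1]]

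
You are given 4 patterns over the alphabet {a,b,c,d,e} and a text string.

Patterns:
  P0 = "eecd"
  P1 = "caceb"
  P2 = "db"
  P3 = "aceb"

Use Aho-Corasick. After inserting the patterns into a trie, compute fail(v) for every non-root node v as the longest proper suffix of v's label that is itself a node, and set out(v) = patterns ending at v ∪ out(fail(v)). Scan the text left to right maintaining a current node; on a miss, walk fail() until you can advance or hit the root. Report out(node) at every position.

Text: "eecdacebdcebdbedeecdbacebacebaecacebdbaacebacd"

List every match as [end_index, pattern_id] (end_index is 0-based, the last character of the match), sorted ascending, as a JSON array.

Build:
Trie nodes:
  0='ε' goto a→12 c→5 d→10 e→1
  1='e' goto e→2
  2='ee' goto c→3
  3='eec' goto d→4
  4='eecd' goto ·  [P0 ends]
  5='c' goto a→6
  6='ca' goto c→7
  7='cac' goto e→8
  8='cace' goto b→9
  9='caceb' goto ·  [P1 ends]
  10='d' goto b→11
  11='db' goto ·  [P2 ends]
  12='a' goto c→13
  13='ac' goto e→14
  14='ace' goto b→15
  15='aceb' goto ·  [P3 ends]

BFS fail/out derivation:
  n1('e'): parent n0 fail=0; on 'e' 0 → fail=0;  out ∅∪∅=∅
  n5('c'): parent n0 fail=0; on 'c' 0 → fail=0;  out ∅∪∅=∅
  n10('d'): parent n0 fail=0; on 'd' 0 → fail=0;  out ∅∪∅=∅
  n12('a'): parent n0 fail=0; on 'a' 0 → fail=0;  out ∅∪∅=∅
  n2('ee'): parent n1 fail=0; on 'e' 0 → fail=1;  out ∅∪∅=∅
  n6('ca'): parent n5 fail=0; on 'a' 0 → fail=12;  out ∅∪∅=∅
  n11('db'): parent n10 fail=0; on 'b' 0 → fail=0;  out {2}∪∅={2}
  n13('ac'): parent n12 fail=0; on 'c' 0 → fail=5;  out ∅∪∅=∅
  n3('eec'): parent n2 fail=1; on 'c' 1→0 → fail=5;  out ∅∪∅=∅
  n7('cac'): parent n6 fail=12; on 'c' 12 → fail=13;  out ∅∪∅=∅
  n14('ace'): parent n13 fail=5; on 'e' 5→0 → fail=1;  out ∅∪∅=∅
  n4('eecd'): parent n3 fail=5; on 'd' 5→0 → fail=10;  out {0}∪∅={0}
  n8('cace'): parent n7 fail=13; on 'e' 13 → fail=14;  out ∅∪∅=∅
  n15('aceb'): parent n14 fail=1; on 'b' 1→0 → fail=0;  out {3}∪∅={3}
  n9('caceb'): parent n8 fail=14; on 'b' 14 → fail=15;  out {1}∪{3}={1,3}

Run:
pos 0 'e': at 1
pos 1 'e': at 2
pos 2 'c': at 3
pos 3 'd': at 4  → match P0@[0:3]
pos 4 'a': at 12 (fail-walked)
pos 5 'c': at 13
pos 6 'e': at 14
pos 7 'b': at 15  → match P3@[4:7]
pos 8 'd': at 10 (fail-walked)
pos 9 'c': at 5 (fail-walked)
pos 10 'e': at 1 (fail-walked)
pos 11 'b': at 0 (fail-walked)
pos 12 'd': at 10
pos 13 'b': at 11  → match P2@[12:13]
pos 14 'e': at 1 (fail-walked)
pos 15 'd': at 10 (fail-walked)
pos 16 'e': at 1 (fail-walked)
pos 17 'e': at 2
pos 18 'c': at 3
pos 19 'd': at 4  → match P0@[16:19]
pos 20 'b': at 11 (fail-walked)  → match P2@[19:20]
pos 21 'a': at 12 (fail-walked)
pos 22 'c': at 13
pos 23 'e': at 14
pos 24 'b': at 15  → match P3@[21:24]
pos 25 'a': at 12 (fail-walked)
pos 26 'c': at 13
pos 27 'e': at 14
pos 28 'b': at 15  → match P3@[25:28]
pos 29 'a': at 12 (fail-walked)
pos 30 'e': at 1 (fail-walked)
pos 31 'c': at 5 (fail-walked)
pos 32 'a': at 6
pos 33 'c': at 7
pos 34 'e': at 8
pos 35 'b': at 9  → match P1@[31:35],P3@[32:35]
pos 36 'd': at 10 (fail-walked)
pos 37 'b': at 11  → match P2@[36:37]
pos 38 'a': at 12 (fail-walked)
pos 39 'a': at 12 (fail-walked)
pos 40 'c': at 13
pos 41 'e': at 14
pos 42 'b': at 15  → match P3@[39:42]
pos 43 'a': at 12 (fail-walked)
pos 44 'c': at 13
pos 45 'd': at 10 (fail-walked)

Matches: [[3,0],[7,3],[13,2],[19,0],[20,2],[24,3],[28,3],[35,1],[35,3],[37,2],[42,3]]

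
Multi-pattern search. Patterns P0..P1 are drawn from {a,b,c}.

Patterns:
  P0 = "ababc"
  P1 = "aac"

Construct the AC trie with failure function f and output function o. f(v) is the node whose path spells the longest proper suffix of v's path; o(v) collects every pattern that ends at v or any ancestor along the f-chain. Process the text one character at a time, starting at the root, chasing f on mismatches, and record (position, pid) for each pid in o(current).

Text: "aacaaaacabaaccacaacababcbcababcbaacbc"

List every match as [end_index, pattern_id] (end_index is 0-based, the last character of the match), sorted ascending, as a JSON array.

Build:
Trie (insert patterns):
  0='ε' goto a→1
  1='a' goto a→6 b→2
  2='ab' goto a→3
  3='aba' goto b→4
  4='abab' goto c→5
  5='ababc' goto ·  ←P0
  6='aa' goto c→7
  7='aac' goto ·  ←P1

BFS fail/out derivation:
  fail(1) 'a': from fail(0)=0 chase 'a': 0 ⇒ 0;  out=∅∪out(0)=∅
  fail(2) 'ab': from fail(1)=0 chase 'b': 0 ⇒ 0;  out=∅∪out(0)=∅
  fail(6) 'aa': from fail(1)=0 chase 'a': 0 ⇒ 1;  out=∅∪out(1)=∅
  fail(3) 'aba': from fail(2)=0 chase 'a': 0 ⇒ 1;  out=∅∪out(1)=∅
  fail(7) 'aac': from fail(6)=1 chase 'c': 1→0 ⇒ 0;  out={1}∪out(0)={1}
  fail(4) 'abab': from fail(3)=1 chase 'b': 1 ⇒ 2;  out=∅∪out(2)=∅
  fail(5) 'ababc': from fail(4)=2 chase 'c': 2→0 ⇒ 0;  out={0}∪out(0)={0}

Scan:
i=0 'a': node 0→1
i=1 'a': node 1→6
i=2 'c': node 6→7  emit P1@[0:2]
i=3 'a': node 7→1 ·f
i=4 'a': node 1→6
i=5 'a': node 6→6 ·f
i=6 'a': node 6→6 ·f
i=7 'c': node 6→7  emit P1@[5:7]
i=8 'a': node 7→1 ·f
i=9 'b': node 1→2
i=10 'a': node 2→3
i=11 'a': node 3→6 ·f
i=12 'c': node 6→7  emit P1@[10:12]
i=13 'c': node 7→0 ·f
i=14 'a': node 0→1
i=15 'c': node 1→0 ·f
i=16 'a': node 0→1
i=17 'a': node 1→6
i=18 'c': node 6→7  emit P1@[16:18]
i=19 'a': node 7→1 ·f
i=20 'b': node 1→2
i=21 'a': node 2→3
i=22 'b': node 3→4
i=23 'c': node 4→5  emit P0@[19:23]
i=24 'b': node 5→0 ·f
i=25 'c': node 0→0
i=26 'a': node 0→1
i=27 'b': node 1→2
i=28 'a': node 2→3
i=29 'b': node 3→4
i=30 'c': node 4→5  emit P0@[26:30]
i=31 'b': node 5→0 ·f
i=32 'a': node 0→1
i=33 'a': node 1→6
i=34 'c': node 6→7  emit P1@[32:34]
i=35 'b': node 7→0 ·f
i=36 'c': node 0→0

Matches: [[2,1],[7,1],[12,1],[18,1],[23,0],[30,0],[34,1]]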